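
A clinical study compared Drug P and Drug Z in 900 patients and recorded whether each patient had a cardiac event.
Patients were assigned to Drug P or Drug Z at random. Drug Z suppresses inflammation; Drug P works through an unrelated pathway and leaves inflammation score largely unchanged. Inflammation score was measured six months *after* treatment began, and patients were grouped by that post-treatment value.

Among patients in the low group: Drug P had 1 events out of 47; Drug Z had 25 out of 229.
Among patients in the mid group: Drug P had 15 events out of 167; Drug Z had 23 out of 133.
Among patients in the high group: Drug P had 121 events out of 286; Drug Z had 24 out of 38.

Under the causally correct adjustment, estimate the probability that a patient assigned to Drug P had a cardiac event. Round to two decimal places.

Inflammation score is recorded after the drug and is itself shifted by it — it sits on the causal path from drug to outcome. Conditioning on a mediator would strip out part of the effect we want; the pooled comparison gives the total causal effect.
So P(outcome | do(Drug P)) is just the pooled rate for Drug P: 137/500 = 0.274.

0.27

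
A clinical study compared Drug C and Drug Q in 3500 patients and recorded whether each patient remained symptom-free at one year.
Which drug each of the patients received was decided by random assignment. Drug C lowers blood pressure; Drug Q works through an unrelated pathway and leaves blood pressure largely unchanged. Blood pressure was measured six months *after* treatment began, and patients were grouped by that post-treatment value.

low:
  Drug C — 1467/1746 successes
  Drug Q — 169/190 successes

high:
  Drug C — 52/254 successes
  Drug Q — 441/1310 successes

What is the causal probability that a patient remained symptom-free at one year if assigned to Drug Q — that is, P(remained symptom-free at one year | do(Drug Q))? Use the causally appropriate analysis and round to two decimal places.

Blood pressure is downstream of the drug. One should not condition on a consequence of treatment, so the overall rates are the right comparison.
So P(outcome | do(Drug Q)) is just the pooled rate for Drug Q: 610/1500 = 0.407.

0.41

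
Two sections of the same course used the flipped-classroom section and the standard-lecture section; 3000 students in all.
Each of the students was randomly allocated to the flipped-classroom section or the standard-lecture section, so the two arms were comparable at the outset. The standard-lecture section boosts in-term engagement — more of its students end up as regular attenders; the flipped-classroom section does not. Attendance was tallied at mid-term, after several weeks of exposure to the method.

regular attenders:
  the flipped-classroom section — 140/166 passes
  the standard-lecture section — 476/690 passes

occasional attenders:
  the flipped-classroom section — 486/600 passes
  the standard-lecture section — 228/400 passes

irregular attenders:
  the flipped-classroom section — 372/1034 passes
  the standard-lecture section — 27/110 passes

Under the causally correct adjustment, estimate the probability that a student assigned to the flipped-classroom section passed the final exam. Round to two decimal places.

Mid-term attendance is recorded after the teaching method and is itself shifted by it — it sits on the causal path from teaching method to outcome. Conditioning on a mediator would strip out part of the effect we want; the pooled comparison gives the total causal effect.
So P(outcome | do(the flipped-classroom section)) is just the pooled rate for the flipped-classroom section: 998/1800 = 0.554.

0.55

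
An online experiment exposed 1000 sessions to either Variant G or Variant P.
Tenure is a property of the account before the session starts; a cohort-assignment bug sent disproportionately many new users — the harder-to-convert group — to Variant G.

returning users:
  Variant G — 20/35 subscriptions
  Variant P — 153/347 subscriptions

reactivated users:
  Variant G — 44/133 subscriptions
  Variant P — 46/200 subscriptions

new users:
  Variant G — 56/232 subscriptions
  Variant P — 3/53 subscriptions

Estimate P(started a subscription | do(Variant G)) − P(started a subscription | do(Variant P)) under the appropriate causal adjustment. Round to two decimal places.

+0.14

Nothing the variant does changes user tenure; the imbalance is an allocation artefact. With user tenure also predicting the outcome, the pooled figure is confounded, and the within-stratum comparison is the causal one.
Adjusting over the population distribution of user tenure: 0.382·(0.571−0.441) + 0.333·(0.331−0.230) + 0.285·(0.241−0.057) = +0.136.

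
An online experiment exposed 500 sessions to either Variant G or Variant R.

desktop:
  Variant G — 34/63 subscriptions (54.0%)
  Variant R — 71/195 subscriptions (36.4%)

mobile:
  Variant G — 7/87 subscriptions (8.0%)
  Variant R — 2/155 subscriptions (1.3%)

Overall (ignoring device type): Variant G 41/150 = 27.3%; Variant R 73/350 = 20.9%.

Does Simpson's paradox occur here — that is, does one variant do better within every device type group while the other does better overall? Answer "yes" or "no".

no

Within each device type level (desktop 54.0% vs 36.4%; mobile 8.0% vs 1.3%), Variant G has the higher rate every time. Pooled: 27.3% vs 20.9% — Variant G has the higher rate overall. They agree.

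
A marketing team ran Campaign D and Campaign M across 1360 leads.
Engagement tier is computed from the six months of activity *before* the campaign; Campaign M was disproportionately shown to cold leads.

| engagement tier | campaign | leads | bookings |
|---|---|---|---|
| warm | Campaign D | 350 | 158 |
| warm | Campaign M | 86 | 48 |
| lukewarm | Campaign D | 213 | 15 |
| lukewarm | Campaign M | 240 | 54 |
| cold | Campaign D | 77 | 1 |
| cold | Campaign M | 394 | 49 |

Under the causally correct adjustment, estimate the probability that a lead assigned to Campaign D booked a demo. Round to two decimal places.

The imbalance in engagement tier arose from how leads were allocated, not from anything the campaign did; and engagement tier independently affects the outcome. The pooled gap is confounded — condition on engagement tier.
Standardising Campaign D to the population engagement tier mix: 0.321·158/350 + 0.333·15/213 + 0.346·1/77 = 0.173.

0.17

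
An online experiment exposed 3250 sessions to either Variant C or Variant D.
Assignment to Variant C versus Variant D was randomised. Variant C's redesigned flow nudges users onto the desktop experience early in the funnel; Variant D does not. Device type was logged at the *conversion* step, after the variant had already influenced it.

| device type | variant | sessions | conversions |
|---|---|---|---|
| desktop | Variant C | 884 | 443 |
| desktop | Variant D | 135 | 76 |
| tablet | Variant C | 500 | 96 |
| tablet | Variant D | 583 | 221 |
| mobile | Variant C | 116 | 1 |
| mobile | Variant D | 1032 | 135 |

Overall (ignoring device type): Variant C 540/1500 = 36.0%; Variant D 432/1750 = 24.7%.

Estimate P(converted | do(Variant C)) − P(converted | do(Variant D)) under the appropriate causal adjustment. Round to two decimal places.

+0.11

Device type is downstream of the variant. One should not condition on a consequence of treatment, so the overall rates are the right comparison.
The causal difference is the pooled difference: 0.360 − 0.247 = +0.113.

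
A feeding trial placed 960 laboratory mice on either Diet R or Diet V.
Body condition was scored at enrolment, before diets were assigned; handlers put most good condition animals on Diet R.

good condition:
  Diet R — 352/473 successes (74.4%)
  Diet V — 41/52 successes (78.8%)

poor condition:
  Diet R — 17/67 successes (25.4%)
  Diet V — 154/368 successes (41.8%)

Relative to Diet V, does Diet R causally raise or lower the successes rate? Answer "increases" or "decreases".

The starting body condition-specific comparison favours Diet V throughout, but the pooled figures favour Diet R. The question is whether to condition on starting body condition.
Starting body condition is set before the diet has any effect — it is not caused by the diet — and it independently drives the outcome. That makes it a confounder, so the causal comparison is within starting body condition levels.
Within each level — good condition: 74.4% vs 78.8%; poor condition: 25.4% vs 41.8% — Diet V is higher every time.

decreases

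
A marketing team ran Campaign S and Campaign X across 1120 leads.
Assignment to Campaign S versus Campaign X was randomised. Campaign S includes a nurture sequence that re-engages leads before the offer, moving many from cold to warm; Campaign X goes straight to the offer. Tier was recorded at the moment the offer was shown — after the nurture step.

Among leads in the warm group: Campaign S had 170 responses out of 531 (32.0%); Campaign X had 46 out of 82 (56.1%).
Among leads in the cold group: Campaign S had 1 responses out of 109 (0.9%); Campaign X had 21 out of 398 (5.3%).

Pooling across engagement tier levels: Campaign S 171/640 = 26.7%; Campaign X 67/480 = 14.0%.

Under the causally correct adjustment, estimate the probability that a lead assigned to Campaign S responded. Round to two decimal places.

Engagement tier is downstream of the campaign. One should not condition on a consequence of treatment, so the overall rates are the right comparison.
So P(outcome | do(Campaign S)) is just the pooled rate for Campaign S: 171/640 = 0.267.

0.27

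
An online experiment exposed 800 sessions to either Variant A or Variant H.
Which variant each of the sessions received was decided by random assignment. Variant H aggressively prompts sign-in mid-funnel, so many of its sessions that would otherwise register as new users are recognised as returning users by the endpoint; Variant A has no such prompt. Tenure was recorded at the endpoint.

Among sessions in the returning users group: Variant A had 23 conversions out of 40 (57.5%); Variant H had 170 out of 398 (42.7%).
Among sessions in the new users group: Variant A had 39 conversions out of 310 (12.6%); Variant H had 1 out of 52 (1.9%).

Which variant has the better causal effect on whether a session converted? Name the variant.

User tenure is recorded after the variant and is itself shifted by it — it sits on the causal path from variant to outcome. Conditioning on a mediator would strip out part of the effect we want; the pooled comparison gives the total causal effect.
Pooled: Variant A 17.7% vs Variant H 38.0%; Variant H is higher overall.

Variant H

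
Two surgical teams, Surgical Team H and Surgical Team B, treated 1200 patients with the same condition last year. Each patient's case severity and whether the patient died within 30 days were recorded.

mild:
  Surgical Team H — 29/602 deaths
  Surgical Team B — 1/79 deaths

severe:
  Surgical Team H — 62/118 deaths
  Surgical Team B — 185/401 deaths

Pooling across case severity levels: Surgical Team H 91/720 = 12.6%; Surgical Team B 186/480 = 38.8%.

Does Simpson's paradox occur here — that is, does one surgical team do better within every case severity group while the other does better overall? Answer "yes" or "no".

yes

Within each case severity level (mild 4.8% vs 1.3%; severe 52.5% vs 46.1%), Surgical Team B has the lower rate every time. Pooled: 12.6% vs 38.8% — Surgical Team H has the lower rate overall. The two comparisons disagree.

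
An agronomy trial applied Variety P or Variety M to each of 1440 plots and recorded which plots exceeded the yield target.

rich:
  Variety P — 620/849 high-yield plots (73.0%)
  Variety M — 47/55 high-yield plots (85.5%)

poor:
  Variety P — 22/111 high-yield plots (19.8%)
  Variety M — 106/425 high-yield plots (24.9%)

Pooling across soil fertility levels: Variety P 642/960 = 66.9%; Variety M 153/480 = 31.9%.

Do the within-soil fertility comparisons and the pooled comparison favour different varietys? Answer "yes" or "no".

Within each soil fertility level (rich 73.0% vs 85.5%; poor 19.8% vs 24.9%), Variety M has the higher rate every time. Pooled: 66.9% vs 31.9% — Variety P has the higher rate overall. The two comparisons disagree.

yes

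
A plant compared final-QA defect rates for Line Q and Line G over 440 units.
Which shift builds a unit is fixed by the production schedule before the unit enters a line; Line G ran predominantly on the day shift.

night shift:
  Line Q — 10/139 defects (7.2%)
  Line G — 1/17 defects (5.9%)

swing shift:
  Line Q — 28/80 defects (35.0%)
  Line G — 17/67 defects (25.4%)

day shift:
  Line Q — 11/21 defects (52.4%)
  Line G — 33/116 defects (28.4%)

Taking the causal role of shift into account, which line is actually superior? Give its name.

Line G

Here shift is a common cause — it drives both which line a case falls under and the outcome. The crude comparison mixes populations; the stratum-specific rates are the causally relevant ones.
Within each level — night shift: 7.2% vs 5.9%; swing shift: 35.0% vs 25.4%; day shift: 52.4% vs 28.4% — Line G is lower every time.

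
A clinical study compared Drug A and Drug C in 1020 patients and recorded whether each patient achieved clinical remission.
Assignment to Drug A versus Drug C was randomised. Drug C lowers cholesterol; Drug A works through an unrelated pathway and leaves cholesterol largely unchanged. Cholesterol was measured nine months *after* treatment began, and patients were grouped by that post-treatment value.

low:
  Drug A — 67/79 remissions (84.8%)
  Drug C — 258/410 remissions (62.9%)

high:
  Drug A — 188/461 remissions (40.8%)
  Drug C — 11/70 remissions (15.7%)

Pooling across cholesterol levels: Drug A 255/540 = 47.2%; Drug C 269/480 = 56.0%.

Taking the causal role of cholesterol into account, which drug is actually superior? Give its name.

Within every cholesterol level Drug A has the higher rate, yet pooled Drug C does — Simpson's reversal.
The distribution of cholesterol is itself part of what the drug does — it is an intermediate outcome. Holding it fixed would remove that part of the effect; the total effect is the pooled difference.
Pooled: Drug A 47.2% vs Drug C 56.0%; Drug C is higher overall.

Drug C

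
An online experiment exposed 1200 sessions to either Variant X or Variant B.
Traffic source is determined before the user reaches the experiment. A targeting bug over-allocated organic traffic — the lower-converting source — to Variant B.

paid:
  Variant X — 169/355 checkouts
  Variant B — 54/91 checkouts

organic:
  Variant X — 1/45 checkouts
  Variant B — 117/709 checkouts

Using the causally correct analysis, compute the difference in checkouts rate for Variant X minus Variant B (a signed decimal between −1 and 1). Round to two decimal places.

Traffic source is set before the variant has any effect — it is not caused by the variant — and it independently drives the outcome. That makes it a confounder, so the causal comparison is within traffic source levels.
Adjusting over the population distribution of traffic source: 0.372·(0.476−0.593) + 0.628·(0.022−0.165) = -0.133.

-0.13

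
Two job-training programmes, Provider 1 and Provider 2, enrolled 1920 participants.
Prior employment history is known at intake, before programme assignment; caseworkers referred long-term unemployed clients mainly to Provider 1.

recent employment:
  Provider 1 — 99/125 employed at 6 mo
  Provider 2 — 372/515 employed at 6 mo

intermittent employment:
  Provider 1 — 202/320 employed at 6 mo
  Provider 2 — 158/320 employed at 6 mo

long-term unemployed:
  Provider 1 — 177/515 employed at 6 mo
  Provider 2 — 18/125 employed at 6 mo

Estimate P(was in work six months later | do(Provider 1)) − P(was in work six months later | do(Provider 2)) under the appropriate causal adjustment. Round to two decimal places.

+0.14

The stratified and pooled comparisons disagree (Provider 1 wins within each prior employment history; Provider 2 wins overall), so the answer turns on the causal role of prior employment history.
Since prior employment history is a pre-existing factor (not a product of the programme) and it affects the outcome on its own, it is a confounder. The stratified rates, not the pooled rate, identify the causal effect.
Adjusting over the population distribution of prior employment history: 0.333·(0.792−0.722) + 0.333·(0.631−0.494) + 0.333·(0.344−0.144) = +0.136.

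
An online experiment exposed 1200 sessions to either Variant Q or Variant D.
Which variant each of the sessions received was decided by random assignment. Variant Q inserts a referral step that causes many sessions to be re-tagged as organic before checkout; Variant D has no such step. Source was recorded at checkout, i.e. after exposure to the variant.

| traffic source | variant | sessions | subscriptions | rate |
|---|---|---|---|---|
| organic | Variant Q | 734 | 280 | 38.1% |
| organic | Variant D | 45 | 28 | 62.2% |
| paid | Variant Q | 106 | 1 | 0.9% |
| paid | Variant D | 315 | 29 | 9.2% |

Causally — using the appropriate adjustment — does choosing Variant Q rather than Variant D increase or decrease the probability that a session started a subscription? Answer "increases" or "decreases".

increases

The traffic source-specific comparison favours Variant D throughout, but the pooled figures favour Variant Q. The question is whether to condition on traffic source.
Traffic source here is a post-treatment variable shaped by the variant; conditioning on it would introduce bias rather than remove it. The overall comparison is the causal one.
Pooled: Variant Q 33.5% vs Variant D 15.8%; Variant Q is higher overall.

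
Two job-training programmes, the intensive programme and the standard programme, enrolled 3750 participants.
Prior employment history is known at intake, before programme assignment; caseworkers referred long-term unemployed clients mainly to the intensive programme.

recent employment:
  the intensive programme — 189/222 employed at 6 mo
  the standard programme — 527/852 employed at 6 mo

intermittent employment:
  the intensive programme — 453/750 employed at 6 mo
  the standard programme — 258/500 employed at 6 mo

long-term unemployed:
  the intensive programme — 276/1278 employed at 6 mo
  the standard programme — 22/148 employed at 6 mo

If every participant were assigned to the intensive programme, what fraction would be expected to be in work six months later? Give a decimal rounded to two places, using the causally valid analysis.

Within every prior employment history level the intensive programme has the higher rate, yet pooled the standard programme does — Simpson's reversal.
Prior employment history is set before the programme has any effect — it is not caused by the programme — and it independently drives the outcome. That makes it a confounder, so the causal comparison is within prior employment history levels.
Standardising the intensive programme to the population prior employment history mix: 0.286·189/222 + 0.333·453/750 + 0.380·276/1278 = 0.527.

0.53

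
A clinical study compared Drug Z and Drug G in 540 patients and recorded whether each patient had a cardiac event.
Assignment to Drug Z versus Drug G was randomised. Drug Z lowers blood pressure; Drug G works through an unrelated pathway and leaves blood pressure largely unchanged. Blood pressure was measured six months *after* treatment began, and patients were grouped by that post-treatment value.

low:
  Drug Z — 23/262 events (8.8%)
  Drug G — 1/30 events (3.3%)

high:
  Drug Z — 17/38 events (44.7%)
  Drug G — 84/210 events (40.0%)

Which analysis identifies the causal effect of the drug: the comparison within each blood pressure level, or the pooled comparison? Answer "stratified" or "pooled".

pooled

Blood pressure here is a post-treatment variable shaped by the drug; conditioning on it would introduce bias rather than remove it. The overall comparison is the causal one.
Pooled: Drug Z 13.3% vs Drug G 35.4%; Drug Z is lower overall.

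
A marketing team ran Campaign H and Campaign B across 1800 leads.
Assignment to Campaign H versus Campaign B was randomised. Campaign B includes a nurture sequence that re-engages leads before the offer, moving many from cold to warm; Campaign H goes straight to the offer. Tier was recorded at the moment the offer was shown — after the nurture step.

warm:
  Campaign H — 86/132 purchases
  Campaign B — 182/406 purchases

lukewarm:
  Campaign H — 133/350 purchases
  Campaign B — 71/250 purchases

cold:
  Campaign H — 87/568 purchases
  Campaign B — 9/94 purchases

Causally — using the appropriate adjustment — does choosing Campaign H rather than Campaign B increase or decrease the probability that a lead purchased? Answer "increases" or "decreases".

decreases

Campaign H is higher inside every engagement tier stratum but Campaign B is higher in aggregate. Whether to stratify depends on how engagement tier relates to the campaign.
Stratifying would compare campaigns among leads the campaigns themselves sorted into engagement tier groups — a form of selection on an intermediate. The unconditioned pooled rates give the total causal effect.
Pooled: Campaign H 29.1% vs Campaign B 34.9%; Campaign B is higher overall.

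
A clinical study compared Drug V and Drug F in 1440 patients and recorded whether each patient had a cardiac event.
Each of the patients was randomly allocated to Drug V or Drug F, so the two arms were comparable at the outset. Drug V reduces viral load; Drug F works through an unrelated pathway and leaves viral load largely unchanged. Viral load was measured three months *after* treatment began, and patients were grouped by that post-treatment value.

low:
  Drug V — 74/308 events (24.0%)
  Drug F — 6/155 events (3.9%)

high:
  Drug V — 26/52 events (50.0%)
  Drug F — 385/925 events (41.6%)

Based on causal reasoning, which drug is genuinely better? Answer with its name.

The distribution of viral load is itself part of what the drug does — it is an intermediate outcome. Holding it fixed would remove that part of the effect; the total effect is the pooled difference.
Pooled: Drug V 27.8% vs Drug F 36.2%; Drug V is lower overall.

Drug V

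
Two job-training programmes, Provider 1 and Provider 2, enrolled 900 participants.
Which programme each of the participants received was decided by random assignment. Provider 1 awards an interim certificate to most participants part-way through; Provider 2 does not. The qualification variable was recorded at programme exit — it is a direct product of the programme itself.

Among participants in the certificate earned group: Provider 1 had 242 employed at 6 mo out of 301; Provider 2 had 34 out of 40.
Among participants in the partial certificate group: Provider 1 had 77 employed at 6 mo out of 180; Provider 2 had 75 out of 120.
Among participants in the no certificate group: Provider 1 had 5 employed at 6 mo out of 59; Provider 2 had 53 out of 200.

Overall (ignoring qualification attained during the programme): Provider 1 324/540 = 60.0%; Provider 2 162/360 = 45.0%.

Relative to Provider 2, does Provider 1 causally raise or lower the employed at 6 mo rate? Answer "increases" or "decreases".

increases

The stratified and pooled comparisons disagree (Provider 2 wins within each qualification attained during the programme; Provider 1 wins overall), so the answer turns on the causal role of qualification attained during the programme.
The distribution of qualification attained during the programme is itself part of what the programme does — it is an intermediate outcome. Holding it fixed would remove that part of the effect; the total effect is the pooled difference.
Pooled: Provider 1 60.0% vs Provider 2 45.0%; Provider 1 is higher overall.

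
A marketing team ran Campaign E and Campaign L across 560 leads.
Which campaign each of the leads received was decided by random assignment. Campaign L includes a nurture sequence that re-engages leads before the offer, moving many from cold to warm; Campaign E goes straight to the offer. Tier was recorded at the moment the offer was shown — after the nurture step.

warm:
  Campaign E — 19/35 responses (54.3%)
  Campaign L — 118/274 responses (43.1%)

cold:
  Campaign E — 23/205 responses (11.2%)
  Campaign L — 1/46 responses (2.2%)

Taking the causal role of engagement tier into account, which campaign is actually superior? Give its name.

Campaign L

Engagement tier here is a post-treatment variable shaped by the campaign; conditioning on it would introduce bias rather than remove it. The overall comparison is the causal one.
Pooled: Campaign E 17.5% vs Campaign L 37.2%; Campaign L is higher overall.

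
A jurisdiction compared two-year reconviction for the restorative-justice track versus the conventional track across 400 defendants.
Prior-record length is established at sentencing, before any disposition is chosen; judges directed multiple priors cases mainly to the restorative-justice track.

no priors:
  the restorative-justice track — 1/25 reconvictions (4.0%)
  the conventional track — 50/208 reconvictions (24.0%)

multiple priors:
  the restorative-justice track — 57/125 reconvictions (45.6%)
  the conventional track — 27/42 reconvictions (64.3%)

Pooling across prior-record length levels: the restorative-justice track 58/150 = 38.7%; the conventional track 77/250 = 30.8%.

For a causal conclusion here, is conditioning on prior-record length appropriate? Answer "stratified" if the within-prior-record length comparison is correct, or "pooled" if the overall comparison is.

stratified

Here prior-record length is a common cause — it drives both which disposition a case falls under and the outcome. The crude comparison mixes populations; the stratum-specific rates are the causally relevant ones.
Within each level — no priors: 4.0% vs 24.0%; multiple priors: 45.6% vs 64.3% — the restorative-justice track is lower every time.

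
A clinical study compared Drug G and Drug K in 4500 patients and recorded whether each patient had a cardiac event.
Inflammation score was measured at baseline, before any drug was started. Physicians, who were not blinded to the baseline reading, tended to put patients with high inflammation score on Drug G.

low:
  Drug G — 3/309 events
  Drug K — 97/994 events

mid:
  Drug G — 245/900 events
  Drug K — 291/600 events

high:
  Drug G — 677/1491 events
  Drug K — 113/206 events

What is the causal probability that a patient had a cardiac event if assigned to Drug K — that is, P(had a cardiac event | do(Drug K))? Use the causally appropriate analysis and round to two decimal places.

The imbalance in inflammation score arose from how patients were allocated, not from anything the drug did; and inflammation score independently affects the outcome. The pooled gap is confounded — condition on inflammation score.
Standardising Drug K to the population inflammation score mix: 0.290·97/994 + 0.333·291/600 + 0.377·113/206 = 0.397.

0.40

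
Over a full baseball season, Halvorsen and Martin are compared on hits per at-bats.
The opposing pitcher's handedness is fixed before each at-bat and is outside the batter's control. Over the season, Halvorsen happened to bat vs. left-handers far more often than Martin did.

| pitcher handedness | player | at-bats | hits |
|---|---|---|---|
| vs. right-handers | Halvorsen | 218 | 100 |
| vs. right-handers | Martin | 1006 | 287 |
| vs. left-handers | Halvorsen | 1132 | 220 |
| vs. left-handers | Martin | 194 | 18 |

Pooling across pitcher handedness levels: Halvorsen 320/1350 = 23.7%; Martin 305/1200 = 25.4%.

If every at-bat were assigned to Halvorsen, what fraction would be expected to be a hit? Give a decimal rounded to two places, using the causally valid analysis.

0.32

Halvorsen is higher inside every pitcher handedness stratum but Martin is higher in aggregate. Whether to stratify depends on how pitcher handedness relates to the player.
Pitcher handedness differs across players for reasons unrelated to any effect of the player itself, and it separately predicts the outcome — a classic confounder. We must compare within pitcher handedness levels.
Standardising Halvorsen to the population pitcher handedness mix: 0.480·100/218 + 0.520·220/1132 = 0.321.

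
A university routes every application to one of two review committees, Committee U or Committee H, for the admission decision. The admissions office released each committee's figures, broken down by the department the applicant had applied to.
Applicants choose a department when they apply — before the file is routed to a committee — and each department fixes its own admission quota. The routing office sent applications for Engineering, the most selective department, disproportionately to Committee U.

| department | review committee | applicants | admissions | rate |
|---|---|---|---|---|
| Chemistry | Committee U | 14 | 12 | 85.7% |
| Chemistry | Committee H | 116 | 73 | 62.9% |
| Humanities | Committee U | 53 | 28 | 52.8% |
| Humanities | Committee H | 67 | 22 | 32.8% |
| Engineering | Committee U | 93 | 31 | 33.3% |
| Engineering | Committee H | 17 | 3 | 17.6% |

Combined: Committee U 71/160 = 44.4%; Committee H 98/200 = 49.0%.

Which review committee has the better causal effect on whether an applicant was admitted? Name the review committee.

Committee U

The stratified and pooled comparisons disagree (Committee U wins within each department; Committee H wins overall), so the answer turns on the causal role of department.
Since department is a pre-existing factor (not a product of the review committee) and it affects the outcome on its own, it is a confounder. The stratified rates, not the pooled rate, identify the causal effect.
Within each level — Chemistry: 85.7% vs 62.9%; Humanities: 52.8% vs 32.8%; Engineering: 33.3% vs 17.6% — Committee U is higher every time.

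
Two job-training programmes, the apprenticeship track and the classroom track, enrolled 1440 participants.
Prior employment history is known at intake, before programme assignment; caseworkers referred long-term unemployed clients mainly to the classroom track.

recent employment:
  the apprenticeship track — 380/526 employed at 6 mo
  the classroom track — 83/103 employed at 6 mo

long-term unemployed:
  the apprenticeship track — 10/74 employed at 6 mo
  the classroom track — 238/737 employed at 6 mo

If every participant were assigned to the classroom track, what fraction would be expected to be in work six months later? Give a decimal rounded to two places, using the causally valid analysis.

0.53

Nothing the programme does changes prior employment history; the imbalance is an allocation artefact. With prior employment history also predicting the outcome, the pooled figure is confounded, and the within-stratum comparison is the causal one.
Standardising the classroom track to the population prior employment history mix: 0.437·83/103 + 0.563·238/737 = 0.534.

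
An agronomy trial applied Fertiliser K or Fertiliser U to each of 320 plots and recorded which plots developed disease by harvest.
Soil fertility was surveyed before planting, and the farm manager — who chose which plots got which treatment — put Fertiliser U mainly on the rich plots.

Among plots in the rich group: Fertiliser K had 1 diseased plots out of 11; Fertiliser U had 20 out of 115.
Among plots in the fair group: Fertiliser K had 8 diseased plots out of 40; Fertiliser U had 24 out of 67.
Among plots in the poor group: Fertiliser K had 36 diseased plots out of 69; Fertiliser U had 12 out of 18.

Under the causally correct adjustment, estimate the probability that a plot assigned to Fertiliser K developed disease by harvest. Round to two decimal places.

Within every soil fertility level Fertiliser K has the lower rate, yet pooled Fertiliser U does — Simpson's reversal.
Here soil fertility is a common cause — it drives both which fertiliser a case falls under and the outcome. The crude comparison mixes populations; the stratum-specific rates are the causally relevant ones.
Standardising Fertiliser K to the population soil fertility mix: 0.394·1/11 + 0.334·8/40 + 0.272·36/69 = 0.245.

0.24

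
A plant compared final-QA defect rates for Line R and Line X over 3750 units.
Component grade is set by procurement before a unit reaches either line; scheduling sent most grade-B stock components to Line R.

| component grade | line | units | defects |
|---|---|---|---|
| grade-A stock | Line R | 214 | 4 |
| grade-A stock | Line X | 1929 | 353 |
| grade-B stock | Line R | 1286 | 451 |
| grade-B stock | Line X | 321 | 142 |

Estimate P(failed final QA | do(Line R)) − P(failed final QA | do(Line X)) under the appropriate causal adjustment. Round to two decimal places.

Component grade differs across lines for reasons unrelated to any effect of the line itself, and it separately predicts the outcome — a classic confounder. We must compare within component grade levels.
Adjusting over the population distribution of component grade: 0.571·(0.019−0.183) + 0.429·(0.351−0.442) = -0.133.

-0.13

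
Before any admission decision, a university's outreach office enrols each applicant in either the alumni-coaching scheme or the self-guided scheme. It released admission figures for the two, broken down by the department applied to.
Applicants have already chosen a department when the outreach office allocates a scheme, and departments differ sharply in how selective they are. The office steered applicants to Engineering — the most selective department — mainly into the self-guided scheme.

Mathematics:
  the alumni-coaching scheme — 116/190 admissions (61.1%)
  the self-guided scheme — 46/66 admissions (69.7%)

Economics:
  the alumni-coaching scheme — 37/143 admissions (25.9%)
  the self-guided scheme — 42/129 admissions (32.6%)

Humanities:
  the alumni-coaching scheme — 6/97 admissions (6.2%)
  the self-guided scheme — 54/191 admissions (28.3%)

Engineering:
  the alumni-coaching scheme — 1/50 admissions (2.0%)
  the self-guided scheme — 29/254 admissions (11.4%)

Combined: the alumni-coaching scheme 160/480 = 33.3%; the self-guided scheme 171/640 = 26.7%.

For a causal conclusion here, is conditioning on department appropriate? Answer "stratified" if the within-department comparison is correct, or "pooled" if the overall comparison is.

stratified

The stratified and pooled comparisons disagree (the self-guided scheme wins within each department; the alumni-coaching scheme wins overall), so the answer turns on the causal role of department.
Since department is a pre-existing factor (not a product of the outreach scheme) and it affects the outcome on its own, it is a confounder. The stratified rates, not the pooled rate, identify the causal effect.
Within each level — Mathematics: 61.1% vs 69.7%; Economics: 25.9% vs 32.6%; Humanities: 6.2% vs 28.3%; Engineering: 2.0% vs 11.4% — the self-guided scheme is higher every time.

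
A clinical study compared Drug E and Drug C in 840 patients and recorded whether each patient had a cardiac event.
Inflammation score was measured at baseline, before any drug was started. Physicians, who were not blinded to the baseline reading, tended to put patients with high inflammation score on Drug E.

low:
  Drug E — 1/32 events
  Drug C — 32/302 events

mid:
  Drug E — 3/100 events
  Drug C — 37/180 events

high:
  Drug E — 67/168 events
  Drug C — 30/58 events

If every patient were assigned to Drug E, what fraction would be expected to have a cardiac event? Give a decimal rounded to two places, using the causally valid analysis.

Since inflammation score is a pre-existing factor (not a product of the drug) and it affects the outcome on its own, it is a confounder. The stratified rates, not the pooled rate, identify the causal effect.
Standardising Drug E to the population inflammation score mix: 0.398·1/32 + 0.333·3/100 + 0.269·67/168 = 0.130.

0.13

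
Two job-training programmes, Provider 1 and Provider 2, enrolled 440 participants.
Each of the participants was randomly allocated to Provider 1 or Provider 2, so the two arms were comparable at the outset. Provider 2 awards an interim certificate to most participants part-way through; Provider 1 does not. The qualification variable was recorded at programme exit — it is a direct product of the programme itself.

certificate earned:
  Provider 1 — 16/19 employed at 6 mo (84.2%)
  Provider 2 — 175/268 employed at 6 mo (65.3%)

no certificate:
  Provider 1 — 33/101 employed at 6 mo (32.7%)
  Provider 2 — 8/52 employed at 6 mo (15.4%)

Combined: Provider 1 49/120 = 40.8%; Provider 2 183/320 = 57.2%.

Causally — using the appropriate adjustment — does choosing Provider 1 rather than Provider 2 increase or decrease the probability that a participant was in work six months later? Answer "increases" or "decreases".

decreases

Qualification attained during the programme lies on the pathway programme → qualification attained during the programme → outcome, so adjusting for it blocks the indirect effect. For the total causal effect of programme, use the unadjusted pooled rates.
Pooled: Provider 1 40.8% vs Provider 2 57.2%; Provider 2 is higher overall.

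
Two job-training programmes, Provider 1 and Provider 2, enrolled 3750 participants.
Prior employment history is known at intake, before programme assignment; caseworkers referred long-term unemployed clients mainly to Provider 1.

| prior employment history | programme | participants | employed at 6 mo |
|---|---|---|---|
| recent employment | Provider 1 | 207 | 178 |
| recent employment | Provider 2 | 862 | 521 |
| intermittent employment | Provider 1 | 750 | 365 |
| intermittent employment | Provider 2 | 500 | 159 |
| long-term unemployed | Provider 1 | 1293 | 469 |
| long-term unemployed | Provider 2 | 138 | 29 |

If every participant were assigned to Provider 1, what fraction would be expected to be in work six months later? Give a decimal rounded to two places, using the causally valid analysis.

Prior employment history satisfies the back-door criterion: it is not a descendant of the programme, and it blocks the spurious path from programme to outcome. Adjusting for it (i.e., using the within-prior employment history rates) gives the causal effect.
Standardising Provider 1 to the population prior employment history mix: 0.285·178/207 + 0.333·365/750 + 0.382·469/1293 = 0.546.

0.55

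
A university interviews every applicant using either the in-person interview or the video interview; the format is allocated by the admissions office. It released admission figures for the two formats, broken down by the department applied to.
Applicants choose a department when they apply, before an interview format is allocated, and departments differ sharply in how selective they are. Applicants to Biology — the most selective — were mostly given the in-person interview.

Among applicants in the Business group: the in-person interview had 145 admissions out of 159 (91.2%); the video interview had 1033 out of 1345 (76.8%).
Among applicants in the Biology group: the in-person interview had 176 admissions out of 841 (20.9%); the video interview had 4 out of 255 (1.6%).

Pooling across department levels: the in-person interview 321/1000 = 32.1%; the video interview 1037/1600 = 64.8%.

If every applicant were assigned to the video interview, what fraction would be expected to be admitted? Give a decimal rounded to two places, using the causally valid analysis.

The stratified and pooled comparisons disagree (the in-person interview wins within each department; the video interview wins overall), so the answer turns on the causal role of department.
Nothing the interview format does changes department; the imbalance is an allocation artefact. With department also predicting the outcome, the pooled figure is confounded, and the within-stratum comparison is the causal one.
Standardising the video interview to the population department mix: 0.578·1033/1345 + 0.422·4/255 = 0.451.

0.45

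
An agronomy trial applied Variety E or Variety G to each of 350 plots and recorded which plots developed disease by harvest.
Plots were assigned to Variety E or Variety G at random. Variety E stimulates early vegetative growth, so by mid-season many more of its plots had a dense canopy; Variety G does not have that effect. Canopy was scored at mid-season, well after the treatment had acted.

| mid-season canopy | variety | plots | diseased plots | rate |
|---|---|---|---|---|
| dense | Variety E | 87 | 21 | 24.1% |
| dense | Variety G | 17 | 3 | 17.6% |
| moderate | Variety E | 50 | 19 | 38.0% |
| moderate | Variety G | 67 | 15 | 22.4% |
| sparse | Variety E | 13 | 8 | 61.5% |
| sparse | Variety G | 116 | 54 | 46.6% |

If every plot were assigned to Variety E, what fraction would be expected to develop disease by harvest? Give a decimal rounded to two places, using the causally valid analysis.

0.32

Mid-season canopy lies on the pathway variety → mid-season canopy → outcome, so adjusting for it blocks the indirect effect. For the total causal effect of variety, use the unadjusted pooled rates.
So P(outcome | do(Variety E)) is just the pooled rate for Variety E: 48/150 = 0.320.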